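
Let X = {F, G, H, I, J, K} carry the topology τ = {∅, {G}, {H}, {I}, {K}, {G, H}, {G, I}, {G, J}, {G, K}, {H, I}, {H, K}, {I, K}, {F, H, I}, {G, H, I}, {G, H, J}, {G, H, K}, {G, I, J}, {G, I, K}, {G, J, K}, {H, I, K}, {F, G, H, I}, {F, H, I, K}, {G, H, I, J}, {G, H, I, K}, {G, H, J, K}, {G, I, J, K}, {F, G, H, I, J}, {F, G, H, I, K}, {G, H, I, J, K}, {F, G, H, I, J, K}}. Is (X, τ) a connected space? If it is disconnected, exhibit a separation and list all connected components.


(X, τ) is disconnected; components = [{K}, {G, J}, {F, H, I}].

Find clopen sets (U ∈ τ with X ∖ U ∈ τ):
  U = ∅, X ∖ U = {F, G, H, I, J, K} — both open, so U is clopen.
  U = {K}, X ∖ U = {F, G, H, I, J} — both open, so U is clopen.
  U = {G, J}, X ∖ U = {F, H, I, K} — both open, so U is clopen.
  U = {F, H, I}, X ∖ U = {G, J, K} — both open, so U is clopen.
  U = {G, J, K}, X ∖ U = {F, H, I} — both open, so U is clopen.
  U = {F, H, I, K}, X ∖ U = {G, J} — both open, so U is clopen.
  U = {F, G, H, I, J}, X ∖ U = {K} — both open, so U is clopen.
  U = {F, G, H, I, J, K}, X ∖ U = ∅ — both open, so U is clopen.
Nontrivial clopen(s) exist: e.g. {G, J}. So (X, τ) is disconnected.
Compute connected components by grouping points that agree on all clopens:
  component: {K}
  component: {G, J}
  component: {F, H, I}


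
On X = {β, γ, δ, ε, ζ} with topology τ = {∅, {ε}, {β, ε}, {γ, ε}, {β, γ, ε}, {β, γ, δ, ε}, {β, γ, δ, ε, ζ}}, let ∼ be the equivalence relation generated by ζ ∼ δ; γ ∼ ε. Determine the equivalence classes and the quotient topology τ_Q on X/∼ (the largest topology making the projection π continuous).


X/∼ = {[β], [γ=ε], [δ=ζ]}; |τ_Q| = 4.

Equivalence classes: [β], [γ=ε], [δ=ζ].
Quotient map π: X → X/∼ sends β ↦ [β], γ ↦ [γ=ε], δ ↦ [δ=ζ], ε ↦ [γ=ε], ζ ↦ [δ=ζ].
For each subset V ⊆ X/∼, compute π^{-1}(V) ⊆ X and check whether π^{-1}(V) ∈ τ. V is open in τ_Q iff π^{-1}(V) ∈ τ.
  V = {}: π^{-1}(V) = ∅ ∈ τ ✓.
  V = {[β]}: π^{-1}(V) = {β} ∉ τ ✗.
  V = {[γ=ε]}: π^{-1}(V) = {γ, ε} ∈ τ ✓.
  V = {[β], [γ=ε]}: π^{-1}(V) = {β, γ, ε} ∈ τ ✓.
  V = {[δ=ζ]}: π^{-1}(V) = {δ, ζ} ∉ τ ✗.
  V = {[β], [δ=ζ]}: π^{-1}(V) = {β, δ, ζ} ∉ τ ✗.
  V = {[γ=ε], [δ=ζ]}: π^{-1}(V) = {γ, δ, ε, ζ} ∉ τ ✗.
  V = {[β], [γ=ε], [δ=ζ]}: π^{-1}(V) = {β, γ, δ, ε, ζ} ∈ τ ✓.
Open sets in the quotient: τ_Q = {{}, {[γ=ε]}, {[β], [γ=ε]}, {[β], [γ=ε], [δ=ζ]}} (4 elements).


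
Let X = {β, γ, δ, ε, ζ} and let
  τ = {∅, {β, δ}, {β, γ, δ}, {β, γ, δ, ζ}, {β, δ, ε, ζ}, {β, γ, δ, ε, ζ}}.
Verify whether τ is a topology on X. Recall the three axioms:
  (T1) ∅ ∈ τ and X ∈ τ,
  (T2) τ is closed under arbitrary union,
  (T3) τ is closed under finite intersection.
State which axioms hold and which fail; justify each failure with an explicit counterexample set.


τ is NOT a topology on X.

Axiom (T1): ∅ ∈ τ? Yes; X ∈ τ? Yes.
Axiom (T2/T3): check pairwise unions and intersections of members of τ.
Counterexample for (T3): {β, γ, δ, ζ} ∩ {β, δ, ε, ζ} = {β, δ, ζ} ∉ τ. Therefore τ is NOT a topology.


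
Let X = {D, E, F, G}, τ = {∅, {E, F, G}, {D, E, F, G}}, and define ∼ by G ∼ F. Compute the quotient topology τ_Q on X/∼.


X/∼ = {[D], [E], [F=G]}; |τ_Q| = 3.

Equivalence classes: [D], [E], [F=G].
Quotient map π: X → X/∼ sends D ↦ [D], E ↦ [E], F ↦ [F=G], G ↦ [F=G].
For each subset V ⊆ X/∼, compute π^{-1}(V) ⊆ X and check whether π^{-1}(V) ∈ τ. V is open in τ_Q iff π^{-1}(V) ∈ τ.
  V = {}: π^{-1}(V) = ∅ ∈ τ ✓.
  V = {[D]}: π^{-1}(V) = {D} ∉ τ ✗.
  V = {[E]}: π^{-1}(V) = {E} ∉ τ ✗.
  V = {[D], [E]}: π^{-1}(V) = {D, E} ∉ τ ✗.
  V = {[F=G]}: π^{-1}(V) = {F, G} ∉ τ ✗.
  V = {[D], [F=G]}: π^{-1}(V) = {D, F, G} ∉ τ ✗.
  V = {[E], [F=G]}: π^{-1}(V) = {E, F, G} ∈ τ ✓.
  V = {[D], [E], [F=G]}: π^{-1}(V) = {D, E, F, G} ∈ τ ✓.
Open sets in the quotient: τ_Q = {{}, {[E], [F=G]}, {[D], [E], [F=G]}} (3 elements).


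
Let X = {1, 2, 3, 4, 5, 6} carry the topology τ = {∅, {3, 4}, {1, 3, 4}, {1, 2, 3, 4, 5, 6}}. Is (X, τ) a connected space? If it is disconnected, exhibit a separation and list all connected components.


(X, τ) is connected.

Find clopen sets (U ∈ τ with X ∖ U ∈ τ):
  U = ∅, X ∖ U = {1, 2, 3, 4, 5, 6} — both open, so U is clopen.
  U = {1, 2, 3, 4, 5, 6}, X ∖ U = ∅ — both open, so U is clopen.
Only trivial clopens (∅ and X) exist, so (X, τ) is connected.
Compute connected components by grouping points that agree on all clopens:
  component: {1, 2, 3, 4, 5, 6}


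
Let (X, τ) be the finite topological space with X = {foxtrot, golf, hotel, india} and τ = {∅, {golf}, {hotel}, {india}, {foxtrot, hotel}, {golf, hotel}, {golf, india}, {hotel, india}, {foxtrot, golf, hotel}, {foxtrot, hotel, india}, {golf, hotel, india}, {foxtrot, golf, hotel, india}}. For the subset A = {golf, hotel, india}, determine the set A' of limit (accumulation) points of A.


A' = {foxtrot}

For each x ∈ X, list the open sets U ∈ τ with x ∈ U, then check whether U ∩ (A ∖ {x}) ≠ ∅ for every such U.
  x = foxtrot: opens ∋ x are {foxtrot, hotel}, {foxtrot, golf, hotel}, {foxtrot, hotel, india}, {foxtrot, golf, hotel, india}; each meets A ∖ {foxtrot}, so x IS a limit point.
  x = golf: open {golf} ∋ x has {golf} ∩ (A ∖ {golf}) = ∅, so x is NOT a limit point.
  x = hotel: open {hotel} ∋ x has {hotel} ∩ (A ∖ {hotel}) = ∅, so x is NOT a limit point.
  x = india: open {india} ∋ x has {india} ∩ (A ∖ {india}) = ∅, so x is NOT a limit point.
Collecting: A' = {foxtrot}.


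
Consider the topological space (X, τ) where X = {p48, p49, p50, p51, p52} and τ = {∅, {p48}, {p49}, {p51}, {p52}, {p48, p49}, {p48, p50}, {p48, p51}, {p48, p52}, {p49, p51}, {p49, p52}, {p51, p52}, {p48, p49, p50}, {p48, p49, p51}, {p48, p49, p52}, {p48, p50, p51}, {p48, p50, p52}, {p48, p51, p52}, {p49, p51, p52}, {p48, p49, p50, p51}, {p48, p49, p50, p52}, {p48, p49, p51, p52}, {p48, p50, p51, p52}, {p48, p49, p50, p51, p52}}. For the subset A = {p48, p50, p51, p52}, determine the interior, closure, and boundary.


int(A) = {p48, p50, p51, p52}, cl(A) = {p48, p50, p51, p52}, ∂A = ∅.

Closed sets in (X, τ) are complements of opens:
  closed(X, τ) = {∅, {p49}, {p50}, {p51}, {p52}, {p48, p50}, {p49, p50}, {p49, p51}, {p49, p52}, {p50, p51}, {p50, p52}, {p51, p52}, {p48, p49, p50}, {p48, p50, p51}, {p48, p50, p52}, {p49, p50, p51}, {p49, p50, p52}, {p49, p51, p52}, {p50, p51, p52}, {p48, p49, p50, p51}, {p48, p49, p50, p52}, {p48, p50, p51, p52}, {p49, p50, p51, p52}, {p48, p49, p50, p51, p52}}.
int(A) = ⋃ {U ∈ τ : U ⊆ A}. Opens contained in A: ∅, {p48}, {p51}, {p52}, {p48, p50}, {p48, p51}, {p48, p52}, {p51, p52}, {p48, p50, p51}, {p48, p50, p52}, {p48, p51, p52}, {p48, p50, p51, p52}.
Taking the union of these: int(A) = {p48, p50, p51, p52}.
cl(A) = ⋂ {C closed : A ⊆ C}. Closed sets containing A: {p48, p50, p51, p52}, {p48, p49, p50, p51, p52}.
Intersecting these: cl(A) = {p48, p50, p51, p52}.
∂A = cl(A) ∖ int(A) = {p48, p50, p51, p52} ∖ {p48, p50, p51, p52} = ∅.


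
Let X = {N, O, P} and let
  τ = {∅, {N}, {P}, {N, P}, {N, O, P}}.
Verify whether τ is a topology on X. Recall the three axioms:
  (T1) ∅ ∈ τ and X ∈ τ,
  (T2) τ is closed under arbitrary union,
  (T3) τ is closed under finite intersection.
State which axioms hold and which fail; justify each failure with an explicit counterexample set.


τ IS a topology on X.

Axiom (T1): ∅ ∈ τ? Yes; X ∈ τ? Yes.
Axiom (T2/T3): check pairwise unions and intersections of members of τ.
All pairwise intersections and unions checked — each lies in τ. Therefore τ satisfies (T1), (T2), (T3): it IS a topology on X.


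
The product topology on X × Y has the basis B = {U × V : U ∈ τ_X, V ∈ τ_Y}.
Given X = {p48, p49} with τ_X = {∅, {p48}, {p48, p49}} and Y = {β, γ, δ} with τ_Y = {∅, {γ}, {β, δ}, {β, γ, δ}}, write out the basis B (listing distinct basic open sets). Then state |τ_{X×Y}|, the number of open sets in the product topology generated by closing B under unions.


Basis B = {∅ × ∅, {p48} × {γ}, {p48} × {β, δ}, {p48, p49} × {γ}, {p48} × {β, γ, δ}, {p48, p49} × {β, δ}, {p48, p49} × {β, γ, δ}}; |τ_{X×Y}| = 9.

Enumerate products U × V with U ∈ τ_X, V ∈ τ_Y (deduplicated):
  ∅ × ∅ = {} (∅)
  {p48} × {γ} = {(p48,γ)}
  {p48} × {β, δ} = {(p48,β), (p48,δ)}
  {p48, p49} × {γ} = {(p48,γ), (p49,γ)}
  {p48} × {β, γ, δ} = {(p48,β), (p48,γ), (p48,δ)}
  {p48, p49} × {β, δ} = {(p48,β), (p48,δ), (p49,β), (p49,δ)}
  {p48, p49} × {β, γ, δ} = {(p48,β), (p48,γ), (p48,δ), (p49,β), (p49,γ), (p49,δ)}
These 7 distinct sets form the basis B.
Close under arbitrary unions to get τ_{X×Y}; counting gives |τ_{X×Y}| = 9.


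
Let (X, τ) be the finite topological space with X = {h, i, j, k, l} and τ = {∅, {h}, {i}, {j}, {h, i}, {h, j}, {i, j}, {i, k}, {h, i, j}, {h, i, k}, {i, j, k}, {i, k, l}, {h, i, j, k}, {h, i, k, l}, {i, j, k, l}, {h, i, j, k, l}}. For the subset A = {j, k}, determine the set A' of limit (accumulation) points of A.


A' = {l}

For each x ∈ X, list the open sets U ∈ τ with x ∈ U, then check whether U ∩ (A ∖ {x}) ≠ ∅ for every such U.
  x = h: open {h} ∋ x has {h} ∩ (A ∖ {h}) = ∅, so x is NOT a limit point.
  x = i: open {i} ∋ x has {i} ∩ (A ∖ {i}) = ∅, so x is NOT a limit point.
  x = j: open {j} ∋ x has {j} ∩ (A ∖ {j}) = ∅, so x is NOT a limit point.
  x = k: open {i, k} ∋ x has {i, k} ∩ (A ∖ {k}) = ∅, so x is NOT a limit point.
  x = l: opens ∋ x are {i, k, l}, {h, i, k, l}, {i, j, k, l}, {h, i, j, k, l}; each meets A ∖ {l}, so x IS a limit point.
Collecting: A' = {l}.


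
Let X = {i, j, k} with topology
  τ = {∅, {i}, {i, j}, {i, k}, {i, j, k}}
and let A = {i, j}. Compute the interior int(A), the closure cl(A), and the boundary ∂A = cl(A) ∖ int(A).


int(A) = {i, j}, cl(A) = {i, j, k}, ∂A = {k}.

Closed sets in (X, τ) are complements of opens:
  closed(X, τ) = {∅, {j}, {k}, {j, k}, {i, j, k}}.
int(A) = ⋃ {U ∈ τ : U ⊆ A}. Opens contained in A: ∅, {i}, {i, j}.
Taking the union of these: int(A) = {i, j}.
cl(A) = ⋂ {C closed : A ⊆ C}. Closed sets containing A: {i, j, k}.
Intersecting these: cl(A) = {i, j, k}.
∂A = cl(A) ∖ int(A) = {i, j, k} ∖ {i, j} = {k}.


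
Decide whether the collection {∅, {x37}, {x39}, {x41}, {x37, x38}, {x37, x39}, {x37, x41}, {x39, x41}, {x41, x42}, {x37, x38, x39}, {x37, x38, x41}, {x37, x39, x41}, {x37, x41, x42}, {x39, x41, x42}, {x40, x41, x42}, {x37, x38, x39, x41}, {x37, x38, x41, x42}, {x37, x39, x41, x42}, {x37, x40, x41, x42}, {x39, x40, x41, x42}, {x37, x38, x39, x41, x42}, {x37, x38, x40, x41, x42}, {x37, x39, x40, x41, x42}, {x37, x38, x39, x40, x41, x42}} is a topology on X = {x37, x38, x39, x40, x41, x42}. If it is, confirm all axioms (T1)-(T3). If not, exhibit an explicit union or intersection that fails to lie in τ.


τ IS a topology on X.

Axiom (T1): ∅ ∈ τ? Yes; X ∈ τ? Yes.
Axiom (T2/T3): check pairwise unions and intersections of members of τ.
All pairwise intersections and unions checked — each lies in τ. Therefore τ satisfies (T1), (T2), (T3): it IS a topology on X.


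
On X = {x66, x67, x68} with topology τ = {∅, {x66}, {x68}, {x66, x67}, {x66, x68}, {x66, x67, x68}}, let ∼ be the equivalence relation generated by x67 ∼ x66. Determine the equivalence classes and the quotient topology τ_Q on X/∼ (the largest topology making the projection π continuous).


X/∼ = {[x66=x67], [x68]}; |τ_Q| = 4.

Equivalence classes: [x66=x67], [x68].
Quotient map π: X → X/∼ sends x66 ↦ [x66=x67], x67 ↦ [x66=x67], x68 ↦ [x68].
For each subset V ⊆ X/∼, compute π^{-1}(V) ⊆ X and check whether π^{-1}(V) ∈ τ. V is open in τ_Q iff π^{-1}(V) ∈ τ.
  V = {}: π^{-1}(V) = ∅ ∈ τ ✓.
  V = {[x66=x67]}: π^{-1}(V) = {x66, x67} ∈ τ ✓.
  V = {[x68]}: π^{-1}(V) = {x68} ∈ τ ✓.
  V = {[x66=x67], [x68]}: π^{-1}(V) = {x66, x67, x68} ∈ τ ✓.
Open sets in the quotient: τ_Q = {{}, {[x66=x67]}, {[x68]}, {[x66=x67], [x68]}} (4 elements).


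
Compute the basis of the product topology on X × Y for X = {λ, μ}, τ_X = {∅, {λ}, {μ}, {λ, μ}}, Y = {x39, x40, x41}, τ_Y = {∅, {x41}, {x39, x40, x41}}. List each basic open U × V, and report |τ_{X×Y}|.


Basis B = {∅ × ∅, {λ} × {x41}, {μ} × {x41}, {λ, μ} × {x41}, {λ} × {x39, x40, x41}, {μ} × {x39, x40, x41}, {λ, μ} × {x39, x40, x41}}; |τ_{X×Y}| = 9.

Enumerate products U × V with U ∈ τ_X, V ∈ τ_Y (deduplicated):
  ∅ × ∅ = {} (∅)
  {λ} × {x41} = {(λ,x41)}
  {μ} × {x41} = {(μ,x41)}
  {λ, μ} × {x41} = {(λ,x41), (μ,x41)}
  {λ} × {x39, x40, x41} = {(λ,x39), (λ,x40), (λ,x41)}
  {μ} × {x39, x40, x41} = {(μ,x39), (μ,x40), (μ,x41)}
  {λ, μ} × {x39, x40, x41} = {(λ,x39), (λ,x40), (λ,x41), (μ,x39), (μ,x40), (μ,x41)}
These 7 distinct sets form the basis B.
Close under arbitrary unions to get τ_{X×Y}; counting gives |τ_{X×Y}| = 9.


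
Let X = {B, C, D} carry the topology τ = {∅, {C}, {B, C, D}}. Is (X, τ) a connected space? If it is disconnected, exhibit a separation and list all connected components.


(X, τ) is connected.

Find clopen sets (U ∈ τ with X ∖ U ∈ τ):
  U = ∅, X ∖ U = {B, C, D} — both open, so U is clopen.
  U = {B, C, D}, X ∖ U = ∅ — both open, so U is clopen.
Only trivial clopens (∅ and X) exist, so (X, τ) is connected.
Compute connected components by grouping points that agree on all clopens:
  component: {B, C, D}


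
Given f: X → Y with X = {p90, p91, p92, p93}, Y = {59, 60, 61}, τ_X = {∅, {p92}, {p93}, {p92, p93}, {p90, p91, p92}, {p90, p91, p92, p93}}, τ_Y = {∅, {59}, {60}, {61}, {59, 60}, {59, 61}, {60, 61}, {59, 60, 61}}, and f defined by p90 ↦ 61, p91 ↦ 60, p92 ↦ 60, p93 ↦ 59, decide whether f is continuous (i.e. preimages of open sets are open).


f is NOT continuous.

Compute f^{-1}(U) for each U ∈ τ_Y:
  U = ∅: f^{-1}(U) = ∅ ∈ τ_X ✓.
  U = {59}: f^{-1}(U) = {p93} ∈ τ_X ✓.
  U = {60}: f^{-1}(U) = {p91, p92} ∉ τ_X ✗.
  U = {61}: f^{-1}(U) = {p90} ∉ τ_X ✗.
  U = {59, 60}: f^{-1}(U) = {p91, p92, p93} ∉ τ_X ✗.
  U = {59, 61}: f^{-1}(U) = {p90, p93} ∉ τ_X ✗.
  U = {60, 61}: f^{-1}(U) = {p90, p91, p92} ∈ τ_X ✓.
  U = {59, 60, 61}: f^{-1}(U) = {p90, p91, p92, p93} ∈ τ_X ✓.
Found U = {60} with f^{-1}(U) = {p91, p92} not in τ_X. Therefore f is NOT continuous.


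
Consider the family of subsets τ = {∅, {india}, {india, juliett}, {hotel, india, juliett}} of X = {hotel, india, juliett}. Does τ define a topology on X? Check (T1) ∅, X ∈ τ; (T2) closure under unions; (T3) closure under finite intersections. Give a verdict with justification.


τ IS a topology on X.

Axiom (T1): ∅ ∈ τ? Yes; X ∈ τ? Yes.
Axiom (T2/T3): check pairwise unions and intersections of members of τ.
All pairwise intersections and unions checked — each lies in τ. Therefore τ satisfies (T1), (T2), (T3): it IS a topology on X.


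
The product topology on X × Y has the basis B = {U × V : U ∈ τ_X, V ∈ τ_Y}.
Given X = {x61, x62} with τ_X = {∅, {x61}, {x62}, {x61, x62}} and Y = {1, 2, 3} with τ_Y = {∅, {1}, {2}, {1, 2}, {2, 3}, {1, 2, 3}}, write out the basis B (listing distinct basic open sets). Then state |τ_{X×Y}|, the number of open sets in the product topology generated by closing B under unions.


Basis B = {∅ × ∅, {x61} × {1}, {x61} × {2}, {x62} × {1}, {x62} × {2}, {x61} × {1, 2}, {x61, x62} × {1}, {x61} × {2, 3}, {x61, x62} × {2}, {x62} × {1, 2}, {x62} × {2, 3}, {x61} × {1, 2, 3}, {x62} × {1, 2, 3}, {x61, x62} × {1, 2}, {x61, x62} × {2, 3}, {x61, x62} × {1, 2, 3}}; |τ_{X×Y}| = 36.

Enumerate products U × V with U ∈ τ_X, V ∈ τ_Y (deduplicated):
  ∅ × ∅ = {} (∅)
  {x61} × {1} = {(x61,1)}
  {x61} × {2} = {(x61,2)}
  {x62} × {1} = {(x62,1)}
  {x62} × {2} = {(x62,2)}
  {x61} × {1, 2} = {(x61,1), (x61,2)}
  {x61, x62} × {1} = {(x61,1), (x62,1)}
  {x61} × {2, 3} = {(x61,2), (x61,3)}
  {x61, x62} × {2} = {(x61,2), (x62,2)}
  {x62} × {1, 2} = {(x62,1), (x62,2)}
  {x62} × {2, 3} = {(x62,2), (x62,3)}
  {x61} × {1, 2, 3} = {(x61,1), (x61,2), (x61,3)}
  {x62} × {1, 2, 3} = {(x62,1), (x62,2), (x62,3)}
  {x61, x62} × {1, 2} = {(x61,1), (x61,2), (x62,1), (x62,2)}
  {x61, x62} × {2, 3} = {(x61,2), (x61,3), (x62,2), (x62,3)}
  {x61, x62} × {1, 2, 3} = {(x61,1), (x61,2), (x61,3), (x62,1), (x62,2), (x62,3)}
These 16 distinct sets form the basis B.
Close under arbitrary unions to get τ_{X×Y}; counting gives |τ_{X×Y}| = 36.


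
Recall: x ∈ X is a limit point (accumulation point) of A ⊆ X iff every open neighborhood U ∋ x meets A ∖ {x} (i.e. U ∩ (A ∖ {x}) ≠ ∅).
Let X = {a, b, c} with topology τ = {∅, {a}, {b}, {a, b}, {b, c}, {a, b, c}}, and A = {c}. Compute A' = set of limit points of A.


A' = ∅

For each x ∈ X, list the open sets U ∈ τ with x ∈ U, then check whether U ∩ (A ∖ {x}) ≠ ∅ for every such U.
  x = a: open {a} ∋ x has {a} ∩ (A ∖ {a}) = ∅, so x is NOT a limit point.
  x = b: open {b} ∋ x has {b} ∩ (A ∖ {b}) = ∅, so x is NOT a limit point.
  x = c: open {b, c} ∋ x has {b, c} ∩ (A ∖ {c}) = ∅, so x is NOT a limit point.
Collecting: A' = ∅.


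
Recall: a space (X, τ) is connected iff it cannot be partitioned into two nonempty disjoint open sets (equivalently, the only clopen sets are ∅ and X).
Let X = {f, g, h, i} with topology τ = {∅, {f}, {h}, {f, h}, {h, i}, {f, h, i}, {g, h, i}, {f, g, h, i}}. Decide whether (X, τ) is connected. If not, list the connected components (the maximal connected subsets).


(X, τ) is disconnected; components = [{f}, {g, h, i}].

Find clopen sets (U ∈ τ with X ∖ U ∈ τ):
  U = ∅, X ∖ U = {f, g, h, i} — both open, so U is clopen.
  U = {f}, X ∖ U = {g, h, i} — both open, so U is clopen.
  U = {g, h, i}, X ∖ U = {f} — both open, so U is clopen.
  U = {f, g, h, i}, X ∖ U = ∅ — both open, so U is clopen.
Nontrivial clopen(s) exist: e.g. {f}. So (X, τ) is disconnected.
Compute connected components by grouping points that agree on all clopens:
  component: {f}
  component: {g, h, i}


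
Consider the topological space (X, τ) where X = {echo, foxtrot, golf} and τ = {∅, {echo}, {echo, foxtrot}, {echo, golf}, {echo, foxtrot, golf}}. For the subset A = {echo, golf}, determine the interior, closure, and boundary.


int(A) = {echo, golf}, cl(A) = {echo, foxtrot, golf}, ∂A = {foxtrot}.

Closed sets in (X, τ) are complements of opens:
  closed(X, τ) = {∅, {foxtrot}, {golf}, {foxtrot, golf}, {echo, foxtrot, golf}}.
int(A) = ⋃ {U ∈ τ : U ⊆ A}. Opens contained in A: ∅, {echo}, {echo, golf}.
Taking the union of these: int(A) = {echo, golf}.
cl(A) = ⋂ {C closed : A ⊆ C}. Closed sets containing A: {echo, foxtrot, golf}.
Intersecting these: cl(A) = {echo, foxtrot, golf}.
∂A = cl(A) ∖ int(A) = {echo, foxtrot, golf} ∖ {echo, golf} = {foxtrot}.


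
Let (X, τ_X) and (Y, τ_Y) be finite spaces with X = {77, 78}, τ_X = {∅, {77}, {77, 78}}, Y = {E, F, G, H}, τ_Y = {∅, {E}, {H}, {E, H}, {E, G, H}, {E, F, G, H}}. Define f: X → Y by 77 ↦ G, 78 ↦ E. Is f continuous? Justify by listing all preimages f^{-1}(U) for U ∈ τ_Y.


f is NOT continuous.

Compute f^{-1}(U) for each U ∈ τ_Y:
  U = ∅: f^{-1}(U) = ∅ ∈ τ_X ✓.
  U = {E}: f^{-1}(U) = {78} ∉ τ_X ✗.
  U = {H}: f^{-1}(U) = ∅ ∈ τ_X ✓.
  U = {E, H}: f^{-1}(U) = {78} ∉ τ_X ✗.
  U = {E, G, H}: f^{-1}(U) = {77, 78} ∈ τ_X ✓.
  U = {E, F, G, H}: f^{-1}(U) = {77, 78} ∈ τ_X ✓.
Found U = {E} with f^{-1}(U) = {78} not in τ_X. Therefore f is NOT continuous.


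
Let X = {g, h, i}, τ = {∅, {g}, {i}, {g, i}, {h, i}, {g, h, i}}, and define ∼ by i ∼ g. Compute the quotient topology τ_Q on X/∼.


X/∼ = {[g=i], [h]}; |τ_Q| = 3.

Equivalence classes: [g=i], [h].
Quotient map π: X → X/∼ sends g ↦ [g=i], h ↦ [h], i ↦ [g=i].
For each subset V ⊆ X/∼, compute π^{-1}(V) ⊆ X and check whether π^{-1}(V) ∈ τ. V is open in τ_Q iff π^{-1}(V) ∈ τ.
  V = {}: π^{-1}(V) = ∅ ∈ τ ✓.
  V = {[g=i]}: π^{-1}(V) = {g, i} ∈ τ ✓.
  V = {[h]}: π^{-1}(V) = {h} ∉ τ ✗.
  V = {[g=i], [h]}: π^{-1}(V) = {g, h, i} ∈ τ ✓.
Open sets in the quotient: τ_Q = {{}, {[g=i]}, {[g=i], [h]}} (3 elements).


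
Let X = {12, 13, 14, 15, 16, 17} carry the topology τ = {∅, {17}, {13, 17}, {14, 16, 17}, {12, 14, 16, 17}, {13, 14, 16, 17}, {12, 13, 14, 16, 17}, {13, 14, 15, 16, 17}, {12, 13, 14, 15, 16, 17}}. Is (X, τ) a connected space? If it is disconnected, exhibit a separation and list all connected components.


(X, τ) is connected.

Find clopen sets (U ∈ τ with X ∖ U ∈ τ):
  U = ∅, X ∖ U = {12, 13, 14, 15, 16, 17} — both open, so U is clopen.
  U = {12, 13, 14, 15, 16, 17}, X ∖ U = ∅ — both open, so U is clopen.
Only trivial clopens (∅ and X) exist, so (X, τ) is connected.
Compute connected components by grouping points that agree on all clopens:
  component: {12, 13, 14, 15, 16, 17}


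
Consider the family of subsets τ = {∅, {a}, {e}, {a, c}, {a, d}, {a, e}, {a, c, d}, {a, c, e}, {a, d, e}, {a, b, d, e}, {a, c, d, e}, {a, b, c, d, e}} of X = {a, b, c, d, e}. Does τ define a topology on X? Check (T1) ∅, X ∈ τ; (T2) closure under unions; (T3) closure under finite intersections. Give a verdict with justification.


τ IS a topology on X.

Axiom (T1): ∅ ∈ τ? Yes; X ∈ τ? Yes.
Axiom (T2/T3): check pairwise unions and intersections of members of τ.
All pairwise intersections and unions checked — each lies in τ. Therefore τ satisfies (T1), (T2), (T3): it IS a topology on X.


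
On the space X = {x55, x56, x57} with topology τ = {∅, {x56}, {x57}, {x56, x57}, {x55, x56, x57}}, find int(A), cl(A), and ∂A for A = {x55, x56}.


int(A) = {x56}, cl(A) = {x55, x56}, ∂A = {x55}.

Closed sets in (X, τ) are complements of opens:
  closed(X, τ) = {∅, {x55}, {x55, x56}, {x55, x57}, {x55, x56, x57}}.
int(A) = ⋃ {U ∈ τ : U ⊆ A}. Opens contained in A: ∅, {x56}.
Taking the union of these: int(A) = {x56}.
cl(A) = ⋂ {C closed : A ⊆ C}. Closed sets containing A: {x55, x56}, {x55, x56, x57}.
Intersecting these: cl(A) = {x55, x56}.
∂A = cl(A) ∖ int(A) = {x55, x56} ∖ {x56} = {x55}.


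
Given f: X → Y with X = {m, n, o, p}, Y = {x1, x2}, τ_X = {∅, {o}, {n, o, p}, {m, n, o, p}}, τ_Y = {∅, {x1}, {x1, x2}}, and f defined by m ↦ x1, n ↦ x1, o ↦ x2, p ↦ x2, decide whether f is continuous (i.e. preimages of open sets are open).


f is NOT continuous.

Compute f^{-1}(U) for each U ∈ τ_Y:
  U = ∅: f^{-1}(U) = ∅ ∈ τ_X ✓.
  U = {x1}: f^{-1}(U) = {m, n} ∉ τ_X ✗.
  U = {x1, x2}: f^{-1}(U) = {m, n, o, p} ∈ τ_X ✓.
Found U = {x1} with f^{-1}(U) = {m, n} not in τ_X. Therefore f is NOT continuous.


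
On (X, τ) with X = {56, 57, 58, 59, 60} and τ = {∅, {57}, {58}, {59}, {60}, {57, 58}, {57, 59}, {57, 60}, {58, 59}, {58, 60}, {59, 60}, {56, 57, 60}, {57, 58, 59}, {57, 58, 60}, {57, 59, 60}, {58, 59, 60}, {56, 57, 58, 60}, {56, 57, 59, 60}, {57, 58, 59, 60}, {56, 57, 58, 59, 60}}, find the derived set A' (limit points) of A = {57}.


A' = {56}

For each x ∈ X, list the open sets U ∈ τ with x ∈ U, then check whether U ∩ (A ∖ {x}) ≠ ∅ for every such U.
  x = 56: opens ∋ x are {56, 57, 60}, {56, 57, 58, 60}, {56, 57, 59, 60}, {56, 57, 58, 59, 60}; each meets A ∖ {56}, so x IS a limit point.
  x = 57: open {57} ∋ x has {57} ∩ (A ∖ {57}) = ∅, so x is NOT a limit point.
  x = 58: open {58} ∋ x has {58} ∩ (A ∖ {58}) = ∅, so x is NOT a limit point.
  x = 59: open {59} ∋ x has {59} ∩ (A ∖ {59}) = ∅, so x is NOT a limit point.
  x = 60: open {60} ∋ x has {60} ∩ (A ∖ {60}) = ∅, so x is NOT a limit point.
Collecting: A' = {56}.


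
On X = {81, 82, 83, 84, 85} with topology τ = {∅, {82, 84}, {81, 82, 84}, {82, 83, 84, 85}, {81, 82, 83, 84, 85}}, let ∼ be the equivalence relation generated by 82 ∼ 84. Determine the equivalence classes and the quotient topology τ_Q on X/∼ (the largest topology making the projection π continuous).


X/∼ = {[81], [82=84], [83], [85]}; |τ_Q| = 5.

Equivalence classes: [81], [82=84], [83], [85].
Quotient map π: X → X/∼ sends 81 ↦ [81], 82 ↦ [82=84], 83 ↦ [83], 84 ↦ [82=84], 85 ↦ [85].
For each subset V ⊆ X/∼, compute π^{-1}(V) ⊆ X and check whether π^{-1}(V) ∈ τ. V is open in τ_Q iff π^{-1}(V) ∈ τ.
  V = {}: π^{-1}(V) = ∅ ∈ τ ✓.
  V = {[81]}: π^{-1}(V) = {81} ∉ τ ✗.
  V = {[82=84]}: π^{-1}(V) = {82, 84} ∈ τ ✓.
  V = {[81], [82=84]}: π^{-1}(V) = {81, 82, 84} ∈ τ ✓.
  V = {[83]}: π^{-1}(V) = {83} ∉ τ ✗.
  V = {[81], [83]}: π^{-1}(V) = {81, 83} ∉ τ ✗.
  V = {[82=84], [83]}: π^{-1}(V) = {82, 83, 84} ∉ τ ✗.
  V = {[81], [82=84], [83]}: π^{-1}(V) = {81, 82, 83, 84} ∉ τ ✗.
  V = {[85]}: π^{-1}(V) = {85} ∉ τ ✗.
  V = {[81], [85]}: π^{-1}(V) = {81, 85} ∉ τ ✗.
  V = {[82=84], [85]}: π^{-1}(V) = {82, 84, 85} ∉ τ ✗.
  V = {[81], [82=84], [85]}: π^{-1}(V) = {81, 82, 84, 85} ∉ τ ✗.
  V = {[83], [85]}: π^{-1}(V) = {83, 85} ∉ τ ✗.
  V = {[81], [83], [85]}: π^{-1}(V) = {81, 83, 85} ∉ τ ✗.
  V = {[82=84], [83], [85]}: π^{-1}(V) = {82, 83, 84, 85} ∈ τ ✓.
  V = {[81], [82=84], [83], [85]}: π^{-1}(V) = {81, 82, 83, 84, 85} ∈ τ ✓.
Open sets in the quotient: τ_Q = {{}, {[82=84]}, {[81], [82=84]}, {[82=84], [83], [85]}, {[81], [82=84], [83], [85]}} (5 elements).


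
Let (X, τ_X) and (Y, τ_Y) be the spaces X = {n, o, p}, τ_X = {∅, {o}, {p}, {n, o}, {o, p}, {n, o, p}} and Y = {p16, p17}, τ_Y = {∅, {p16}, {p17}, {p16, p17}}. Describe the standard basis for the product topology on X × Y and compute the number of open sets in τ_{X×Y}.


Basis B = {∅ × ∅, {o} × {p16}, {o} × {p17}, {p} × {p16}, {p} × {p17}, {n, o} × {p16}, {n, o} × {p17}, {o} × {p16, p17}, {o, p} × {p16}, {o, p} × {p17}, {p} × {p16, p17}, {n, o, p} × {p16}, {n, o, p} × {p17}, {n, o} × {p16, p17}, {o, p} × {p16, p17}, {n, o, p} × {p16, p17}}; |τ_{X×Y}| = 36.

Enumerate products U × V with U ∈ τ_X, V ∈ τ_Y (deduplicated):
  ∅ × ∅ = {} (∅)
  {o} × {p16} = {(o,p16)}
  {o} × {p17} = {(o,p17)}
  {p} × {p16} = {(p,p16)}
  {p} × {p17} = {(p,p17)}
  {n, o} × {p16} = {(n,p16), (o,p16)}
  {n, o} × {p17} = {(n,p17), (o,p17)}
  {o} × {p16, p17} = {(o,p16), (o,p17)}
  {o, p} × {p16} = {(o,p16), (p,p16)}
  {o, p} × {p17} = {(o,p17), (p,p17)}
  {p} × {p16, p17} = {(p,p16), (p,p17)}
  {n, o, p} × {p16} = {(n,p16), (o,p16), (p,p16)}
  {n, o, p} × {p17} = {(n,p17), (o,p17), (p,p17)}
  {n, o} × {p16, p17} = {(n,p16), (n,p17), (o,p16), (o,p17)}
  {o, p} × {p16, p17} = {(o,p16), (o,p17), (p,p16), (p,p17)}
  {n, o, p} × {p16, p17} = {(n,p16), (n,p17), (o,p16), (o,p17), (p,p16), (p,p17)}
These 16 distinct sets form the basis B.
Close under arbitrary unions to get τ_{X×Y}; counting gives |τ_{X×Y}| = 36.


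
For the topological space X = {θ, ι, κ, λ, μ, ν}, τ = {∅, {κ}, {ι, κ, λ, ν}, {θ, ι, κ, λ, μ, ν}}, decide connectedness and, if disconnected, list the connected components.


(X, τ) is connected.

Find clopen sets (U ∈ τ with X ∖ U ∈ τ):
  U = ∅, X ∖ U = {θ, ι, κ, λ, μ, ν} — both open, so U is clopen.
  U = {θ, ι, κ, λ, μ, ν}, X ∖ U = ∅ — both open, so U is clopen.
Only trivial clopens (∅ and X) exist, so (X, τ) is connected.
Compute connected components by grouping points that agree on all clopens:
  component: {θ, ι, κ, λ, μ, ν}


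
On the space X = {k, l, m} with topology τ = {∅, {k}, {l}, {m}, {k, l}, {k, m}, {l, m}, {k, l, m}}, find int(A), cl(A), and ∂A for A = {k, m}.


int(A) = {k, m}, cl(A) = {k, m}, ∂A = ∅.

Closed sets in (X, τ) are complements of opens:
  closed(X, τ) = {∅, {k}, {l}, {m}, {k, l}, {k, m}, {l, m}, {k, l, m}}.
int(A) = ⋃ {U ∈ τ : U ⊆ A}. Opens contained in A: ∅, {k}, {m}, {k, m}.
Taking the union of these: int(A) = {k, m}.
cl(A) = ⋂ {C closed : A ⊆ C}. Closed sets containing A: {k, m}, {k, l, m}.
Intersecting these: cl(A) = {k, m}.
∂A = cl(A) ∖ int(A) = {k, m} ∖ {k, m} = ∅.


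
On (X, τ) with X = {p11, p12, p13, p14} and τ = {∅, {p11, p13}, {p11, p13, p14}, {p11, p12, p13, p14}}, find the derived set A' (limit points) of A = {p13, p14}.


A' = {p11, p12, p14}

For each x ∈ X, list the open sets U ∈ τ with x ∈ U, then check whether U ∩ (A ∖ {x}) ≠ ∅ for every such U.
  x = p11: opens ∋ x are {p11, p13}, {p11, p13, p14}, {p11, p12, p13, p14}; each meets A ∖ {p11}, so x IS a limit point.
  x = p12: opens ∋ x are {p11, p12, p13, p14}; each meets A ∖ {p12}, so x IS a limit point.
  x = p13: open {p11, p13} ∋ x has {p11, p13} ∩ (A ∖ {p13}) = ∅, so x is NOT a limit point.
  x = p14: opens ∋ x are {p11, p13, p14}, {p11, p12, p13, p14}; each meets A ∖ {p14}, so x IS a limit point.
Collecting: A' = {p11, p12, p14}.


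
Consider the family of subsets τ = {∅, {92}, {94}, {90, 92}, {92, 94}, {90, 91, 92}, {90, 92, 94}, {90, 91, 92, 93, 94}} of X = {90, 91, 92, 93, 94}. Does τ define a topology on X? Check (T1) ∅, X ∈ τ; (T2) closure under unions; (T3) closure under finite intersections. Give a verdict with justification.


τ is NOT a topology on X.

Axiom (T1): ∅ ∈ τ? Yes; X ∈ τ? Yes.
Axiom (T2/T3): check pairwise unions and intersections of members of τ.
Counterexample for (T2): {94} ∪ {90, 91, 92} = {90, 91, 92, 94} ∉ τ. Therefore τ is NOT a topology.


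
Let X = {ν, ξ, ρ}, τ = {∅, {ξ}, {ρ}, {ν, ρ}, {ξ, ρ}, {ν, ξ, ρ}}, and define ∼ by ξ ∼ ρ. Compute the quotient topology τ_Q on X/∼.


X/∼ = {[ν], [ξ=ρ]}; |τ_Q| = 3.

Equivalence classes: [ν], [ξ=ρ].
Quotient map π: X → X/∼ sends ν ↦ [ν], ξ ↦ [ξ=ρ], ρ ↦ [ξ=ρ].
For each subset V ⊆ X/∼, compute π^{-1}(V) ⊆ X and check whether π^{-1}(V) ∈ τ. V is open in τ_Q iff π^{-1}(V) ∈ τ.
  V = {}: π^{-1}(V) = ∅ ∈ τ ✓.
  V = {[ν]}: π^{-1}(V) = {ν} ∉ τ ✗.
  V = {[ξ=ρ]}: π^{-1}(V) = {ξ, ρ} ∈ τ ✓.
  V = {[ν], [ξ=ρ]}: π^{-1}(V) = {ν, ξ, ρ} ∈ τ ✓.
Open sets in the quotient: τ_Q = {{}, {[ξ=ρ]}, {[ν], [ξ=ρ]}} (3 elements).


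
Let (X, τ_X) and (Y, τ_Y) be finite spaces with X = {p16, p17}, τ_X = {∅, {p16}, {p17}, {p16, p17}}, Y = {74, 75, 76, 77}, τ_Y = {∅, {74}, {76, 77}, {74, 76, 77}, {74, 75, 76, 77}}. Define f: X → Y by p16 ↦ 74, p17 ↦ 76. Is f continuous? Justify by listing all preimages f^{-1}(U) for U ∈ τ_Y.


f IS continuous.

Compute f^{-1}(U) for each U ∈ τ_Y:
  U = ∅: f^{-1}(U) = ∅ ∈ τ_X ✓.
  U = {74}: f^{-1}(U) = {p16} ∈ τ_X ✓.
  U = {76, 77}: f^{-1}(U) = {p17} ∈ τ_X ✓.
  U = {74, 76, 77}: f^{-1}(U) = {p16, p17} ∈ τ_X ✓.
  U = {74, 75, 76, 77}: f^{-1}(U) = {p16, p17} ∈ τ_X ✓.
Every preimage lies in τ_X, so f IS continuous.


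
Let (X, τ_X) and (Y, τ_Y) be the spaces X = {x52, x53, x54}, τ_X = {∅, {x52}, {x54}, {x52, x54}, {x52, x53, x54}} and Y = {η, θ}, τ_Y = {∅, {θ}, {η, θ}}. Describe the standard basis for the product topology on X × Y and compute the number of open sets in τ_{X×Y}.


Basis B = {∅ × ∅, {x52} × {θ}, {x54} × {θ}, {x52} × {η, θ}, {x52, x54} × {θ}, {x54} × {η, θ}, {x52, x53, x54} × {θ}, {x52, x54} × {η, θ}, {x52, x53, x54} × {η, θ}}; |τ_{X×Y}| = 14.

Enumerate products U × V with U ∈ τ_X, V ∈ τ_Y (deduplicated):
  ∅ × ∅ = {} (∅)
  {x52} × {θ} = {(x52,θ)}
  {x54} × {θ} = {(x54,θ)}
  {x52} × {η, θ} = {(x52,η), (x52,θ)}
  {x52, x54} × {θ} = {(x52,θ), (x54,θ)}
  {x54} × {η, θ} = {(x54,η), (x54,θ)}
  {x52, x53, x54} × {θ} = {(x52,θ), (x53,θ), (x54,θ)}
  {x52, x54} × {η, θ} = {(x52,η), (x52,θ), (x54,η), (x54,θ)}
  {x52, x53, x54} × {η, θ} = {(x52,η), (x52,θ), (x53,η), (x53,θ), (x54,η), (x54,θ)}
These 9 distinct sets form the basis B.
Close under arbitrary unions to get τ_{X×Y}; counting gives |τ_{X×Y}| = 14.


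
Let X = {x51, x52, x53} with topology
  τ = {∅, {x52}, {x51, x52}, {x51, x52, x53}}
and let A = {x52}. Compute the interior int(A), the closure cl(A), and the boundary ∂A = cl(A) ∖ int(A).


int(A) = {x52}, cl(A) = {x51, x52, x53}, ∂A = {x51, x53}.

Closed sets in (X, τ) are complements of opens:
  closed(X, τ) = {∅, {x53}, {x51, x53}, {x51, x52, x53}}.
int(A) = ⋃ {U ∈ τ : U ⊆ A}. Opens contained in A: ∅, {x52}.
Taking the union of these: int(A) = {x52}.
cl(A) = ⋂ {C closed : A ⊆ C}. Closed sets containing A: {x51, x52, x53}.
Intersecting these: cl(A) = {x51, x52, x53}.
∂A = cl(A) ∖ int(A) = {x51, x52, x53} ∖ {x52} = {x51, x53}.


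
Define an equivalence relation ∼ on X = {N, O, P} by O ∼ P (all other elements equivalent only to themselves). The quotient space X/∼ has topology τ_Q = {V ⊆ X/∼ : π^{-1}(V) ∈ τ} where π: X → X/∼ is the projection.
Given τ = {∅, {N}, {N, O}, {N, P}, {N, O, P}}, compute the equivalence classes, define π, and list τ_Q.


X/∼ = {[N], [O=P]}; |τ_Q| = 3.

Equivalence classes: [N], [O=P].
Quotient map π: X → X/∼ sends N ↦ [N], O ↦ [O=P], P ↦ [O=P].
For each subset V ⊆ X/∼, compute π^{-1}(V) ⊆ X and check whether π^{-1}(V) ∈ τ. V is open in τ_Q iff π^{-1}(V) ∈ τ.
  V = {}: π^{-1}(V) = ∅ ∈ τ ✓.
  V = {[N]}: π^{-1}(V) = {N} ∈ τ ✓.
  V = {[O=P]}: π^{-1}(V) = {O, P} ∉ τ ✗.
  V = {[N], [O=P]}: π^{-1}(V) = {N, O, P} ∈ τ ✓.
Open sets in the quotient: τ_Q = {{}, {[N]}, {[N], [O=P]}} (3 elements).


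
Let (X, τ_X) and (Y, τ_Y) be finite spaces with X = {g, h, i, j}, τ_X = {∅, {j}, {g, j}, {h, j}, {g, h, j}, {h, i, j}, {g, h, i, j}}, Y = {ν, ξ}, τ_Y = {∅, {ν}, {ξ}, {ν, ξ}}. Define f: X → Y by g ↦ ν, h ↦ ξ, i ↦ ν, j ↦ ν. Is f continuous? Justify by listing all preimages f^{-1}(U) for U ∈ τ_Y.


f is NOT continuous.

Compute f^{-1}(U) for each U ∈ τ_Y:
  U = ∅: f^{-1}(U) = ∅ ∈ τ_X ✓.
  U = {ν}: f^{-1}(U) = {g, i, j} ∉ τ_X ✗.
  U = {ξ}: f^{-1}(U) = {h} ∉ τ_X ✗.
  U = {ν, ξ}: f^{-1}(U) = {g, h, i, j} ∈ τ_X ✓.
Found U = {ν} with f^{-1}(U) = {g, i, j} not in τ_X. Therefore f is NOT continuous.


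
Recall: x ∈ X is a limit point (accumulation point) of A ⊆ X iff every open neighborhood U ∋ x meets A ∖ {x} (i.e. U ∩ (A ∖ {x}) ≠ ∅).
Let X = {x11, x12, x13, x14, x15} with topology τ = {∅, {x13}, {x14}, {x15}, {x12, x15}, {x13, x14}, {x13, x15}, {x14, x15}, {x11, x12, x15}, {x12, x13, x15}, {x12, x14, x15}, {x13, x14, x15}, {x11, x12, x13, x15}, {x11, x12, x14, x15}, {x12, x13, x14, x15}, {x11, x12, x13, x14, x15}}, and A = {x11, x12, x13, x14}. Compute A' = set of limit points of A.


A' = {x11}

For each x ∈ X, list the open sets U ∈ τ with x ∈ U, then check whether U ∩ (A ∖ {x}) ≠ ∅ for every such U.
  x = x11: opens ∋ x are {x11, x12, x15}, {x11, x12, x13, x15}, {x11, x12, x14, x15}, {x11, x12, x13, x14, x15}; each meets A ∖ {x11}, so x IS a limit point.
  x = x12: open {x12, x15} ∋ x has {x12, x15} ∩ (A ∖ {x12}) = ∅, so x is NOT a limit point.
  x = x13: open {x13} ∋ x has {x13} ∩ (A ∖ {x13}) = ∅, so x is NOT a limit point.
  x = x14: open {x14} ∋ x has {x14} ∩ (A ∖ {x14}) = ∅, so x is NOT a limit point.
  x = x15: open {x15} ∋ x has {x15} ∩ (A ∖ {x15}) = ∅, so x is NOT a limit point.
Collecting: A' = {x11}.


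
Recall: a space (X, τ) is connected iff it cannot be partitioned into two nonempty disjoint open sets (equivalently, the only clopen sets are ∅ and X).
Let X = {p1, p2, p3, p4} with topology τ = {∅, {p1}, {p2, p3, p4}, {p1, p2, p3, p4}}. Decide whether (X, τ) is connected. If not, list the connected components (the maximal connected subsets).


(X, τ) is disconnected; components = [{p1}, {p2, p3, p4}].

Find clopen sets (U ∈ τ with X ∖ U ∈ τ):
  U = ∅, X ∖ U = {p1, p2, p3, p4} — both open, so U is clopen.
  U = {p1}, X ∖ U = {p2, p3, p4} — both open, so U is clopen.
  U = {p2, p3, p4}, X ∖ U = {p1} — both open, so U is clopen.
  U = {p1, p2, p3, p4}, X ∖ U = ∅ — both open, so U is clopen.
Nontrivial clopen(s) exist: e.g. {p2, p3, p4}. So (X, τ) is disconnected.
Compute connected components by grouping points that agree on all clopens:
  component: {p1}
  component: {p2, p3, p4}


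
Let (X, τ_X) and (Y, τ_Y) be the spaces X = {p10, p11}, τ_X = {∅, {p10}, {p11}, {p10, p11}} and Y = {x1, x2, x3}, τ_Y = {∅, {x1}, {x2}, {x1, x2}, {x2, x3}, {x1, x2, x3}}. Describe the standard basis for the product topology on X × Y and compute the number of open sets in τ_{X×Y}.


Basis B = {∅ × ∅, {p10} × {x1}, {p10} × {x2}, {p11} × {x1}, {p11} × {x2}, {p10} × {x1, x2}, {p10, p11} × {x1}, {p10} × {x2, x3}, {p10, p11} × {x2}, {p11} × {x1, x2}, {p11} × {x2, x3}, {p10} × {x1, x2, x3}, {p11} × {x1, x2, x3}, {p10, p11} × {x1, x2}, {p10, p11} × {x2, x3}, {p10, p11} × {x1, x2, x3}}; |τ_{X×Y}| = 36.

Enumerate products U × V with U ∈ τ_X, V ∈ τ_Y (deduplicated):
  ∅ × ∅ = {} (∅)
  {p10} × {x1} = {(p10,x1)}
  {p10} × {x2} = {(p10,x2)}
  {p11} × {x1} = {(p11,x1)}
  {p11} × {x2} = {(p11,x2)}
  {p10} × {x1, x2} = {(p10,x1), (p10,x2)}
  {p10, p11} × {x1} = {(p10,x1), (p11,x1)}
  {p10} × {x2, x3} = {(p10,x2), (p10,x3)}
  {p10, p11} × {x2} = {(p10,x2), (p11,x2)}
  {p11} × {x1, x2} = {(p11,x1), (p11,x2)}
  {p11} × {x2, x3} = {(p11,x2), (p11,x3)}
  {p10} × {x1, x2, x3} = {(p10,x1), (p10,x2), (p10,x3)}
  {p11} × {x1, x2, x3} = {(p11,x1), (p11,x2), (p11,x3)}
  {p10, p11} × {x1, x2} = {(p10,x1), (p10,x2), (p11,x1), (p11,x2)}
  {p10, p11} × {x2, x3} = {(p10,x2), (p10,x3), (p11,x2), (p11,x3)}
  {p10, p11} × {x1, x2, x3} = {(p10,x1), (p10,x2), (p10,x3), (p11,x1), (p11,x2), (p11,x3)}
These 16 distinct sets form the basis B.
Close under arbitrary unions to get τ_{X×Y}; counting gives |τ_{X×Y}| = 36.


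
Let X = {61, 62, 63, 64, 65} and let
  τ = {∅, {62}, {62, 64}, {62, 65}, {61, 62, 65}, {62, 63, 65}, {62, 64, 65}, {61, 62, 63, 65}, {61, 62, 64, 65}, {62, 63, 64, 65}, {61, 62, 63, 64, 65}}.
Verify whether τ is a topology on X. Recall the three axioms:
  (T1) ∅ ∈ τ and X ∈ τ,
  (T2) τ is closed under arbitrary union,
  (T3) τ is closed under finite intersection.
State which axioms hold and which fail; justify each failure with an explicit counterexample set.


τ IS a topology on X.

Axiom (T1): ∅ ∈ τ? Yes; X ∈ τ? Yes.
Axiom (T2/T3): check pairwise unions and intersections of members of τ.
All pairwise intersections and unions checked — each lies in τ. Therefore τ satisfies (T1), (T2), (T3): it IS a topology on X.


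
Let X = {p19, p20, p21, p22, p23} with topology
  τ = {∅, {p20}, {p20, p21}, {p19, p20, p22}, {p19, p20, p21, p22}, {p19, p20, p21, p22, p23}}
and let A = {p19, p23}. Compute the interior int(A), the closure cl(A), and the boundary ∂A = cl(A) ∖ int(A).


int(A) = ∅, cl(A) = {p19, p22, p23}, ∂A = {p19, p22, p23}.

Closed sets in (X, τ) are complements of opens:
  closed(X, τ) = {∅, {p23}, {p21, p23}, {p19, p22, p23}, {p19, p21, p22, p23}, {p19, p20, p21, p22, p23}}.
int(A) = ⋃ {U ∈ τ : U ⊆ A}. Opens contained in A: ∅.
Taking the union of these: int(A) = ∅.
cl(A) = ⋂ {C closed : A ⊆ C}. Closed sets containing A: {p19, p22, p23}, {p19, p21, p22, p23}, {p19, p20, p21, p22, p23}.
Intersecting these: cl(A) = {p19, p22, p23}.
∂A = cl(A) ∖ int(A) = {p19, p22, p23} ∖ ∅ = {p19, p22, p23}.


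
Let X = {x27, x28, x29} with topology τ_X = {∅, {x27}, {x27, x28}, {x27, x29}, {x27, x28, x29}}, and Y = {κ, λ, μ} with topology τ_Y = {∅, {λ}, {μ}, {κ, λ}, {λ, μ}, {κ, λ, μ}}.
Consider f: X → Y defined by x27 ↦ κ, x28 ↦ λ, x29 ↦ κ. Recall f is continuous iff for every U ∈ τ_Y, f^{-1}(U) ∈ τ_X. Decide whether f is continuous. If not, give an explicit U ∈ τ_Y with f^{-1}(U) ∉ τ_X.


f is NOT continuous.

Compute f^{-1}(U) for each U ∈ τ_Y:
  U = ∅: f^{-1}(U) = ∅ ∈ τ_X ✓.
  U = {λ}: f^{-1}(U) = {x28} ∉ τ_X ✗.
  U = {μ}: f^{-1}(U) = ∅ ∈ τ_X ✓.
  U = {κ, λ}: f^{-1}(U) = {x27, x28, x29} ∈ τ_X ✓.
  U = {λ, μ}: f^{-1}(U) = {x28} ∉ τ_X ✗.
  U = {κ, λ, μ}: f^{-1}(U) = {x27, x28, x29} ∈ τ_X ✓.
Found U = {λ} with f^{-1}(U) = {x28} not in τ_X. Therefore f is NOT continuous.
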